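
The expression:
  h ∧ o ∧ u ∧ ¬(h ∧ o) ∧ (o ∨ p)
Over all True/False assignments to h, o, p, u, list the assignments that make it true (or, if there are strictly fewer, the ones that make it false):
is never true.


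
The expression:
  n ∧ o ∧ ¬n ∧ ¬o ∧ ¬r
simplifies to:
False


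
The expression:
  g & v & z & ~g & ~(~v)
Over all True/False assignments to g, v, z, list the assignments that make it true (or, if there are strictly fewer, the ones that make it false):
is never true.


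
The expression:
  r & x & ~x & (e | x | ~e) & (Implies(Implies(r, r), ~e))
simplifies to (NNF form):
False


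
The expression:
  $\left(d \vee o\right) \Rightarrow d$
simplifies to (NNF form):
$d \vee \neg o$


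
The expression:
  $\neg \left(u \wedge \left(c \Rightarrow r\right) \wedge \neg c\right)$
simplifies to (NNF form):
$c \vee \neg u$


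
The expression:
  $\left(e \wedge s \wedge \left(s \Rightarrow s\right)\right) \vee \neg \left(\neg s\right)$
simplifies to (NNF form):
$s$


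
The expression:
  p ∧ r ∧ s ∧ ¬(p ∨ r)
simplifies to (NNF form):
False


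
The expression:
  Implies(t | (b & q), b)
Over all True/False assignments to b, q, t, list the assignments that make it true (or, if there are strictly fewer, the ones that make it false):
is false only for:
  b=False, q=False, t=True;
  b=False, q=True, t=True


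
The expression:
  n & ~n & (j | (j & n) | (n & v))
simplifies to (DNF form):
False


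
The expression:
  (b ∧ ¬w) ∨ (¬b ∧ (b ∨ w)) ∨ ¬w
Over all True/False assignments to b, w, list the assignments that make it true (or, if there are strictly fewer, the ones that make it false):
is false only for:
  b=True, w=True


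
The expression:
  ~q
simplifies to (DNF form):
~q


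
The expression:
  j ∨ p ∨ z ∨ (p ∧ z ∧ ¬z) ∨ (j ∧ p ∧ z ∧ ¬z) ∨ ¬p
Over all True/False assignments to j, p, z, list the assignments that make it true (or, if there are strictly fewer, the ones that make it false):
is always true.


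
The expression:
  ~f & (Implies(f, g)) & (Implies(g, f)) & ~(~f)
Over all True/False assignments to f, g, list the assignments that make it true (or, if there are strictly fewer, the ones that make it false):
is never true.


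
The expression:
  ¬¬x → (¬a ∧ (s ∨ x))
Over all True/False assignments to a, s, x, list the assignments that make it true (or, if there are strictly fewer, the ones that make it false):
is false only for:
  a=True, s=False, x=True;
  a=True, s=True, x=True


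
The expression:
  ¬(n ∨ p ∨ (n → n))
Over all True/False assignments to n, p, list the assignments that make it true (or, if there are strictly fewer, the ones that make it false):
is never true.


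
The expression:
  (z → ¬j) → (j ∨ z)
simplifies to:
j ∨ z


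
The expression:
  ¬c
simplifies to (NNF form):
¬c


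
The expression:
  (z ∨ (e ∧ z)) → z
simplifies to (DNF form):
True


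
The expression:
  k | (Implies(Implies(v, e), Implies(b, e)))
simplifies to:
e | k | v | ~b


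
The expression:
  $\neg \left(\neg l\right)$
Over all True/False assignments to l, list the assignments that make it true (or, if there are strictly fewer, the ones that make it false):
is true only for:
  l=True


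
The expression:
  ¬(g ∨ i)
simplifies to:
¬g ∧ ¬i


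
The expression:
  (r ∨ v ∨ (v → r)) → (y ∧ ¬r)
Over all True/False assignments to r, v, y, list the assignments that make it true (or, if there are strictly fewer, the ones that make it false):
is true only for:
  r=False, v=False, y=True;
  r=False, v=True, y=True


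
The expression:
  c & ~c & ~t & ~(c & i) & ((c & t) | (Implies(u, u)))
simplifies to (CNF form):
False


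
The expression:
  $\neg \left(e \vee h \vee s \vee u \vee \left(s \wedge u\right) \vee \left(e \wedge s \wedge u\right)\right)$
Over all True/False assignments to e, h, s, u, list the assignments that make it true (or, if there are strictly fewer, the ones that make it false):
is true only for:
  e=False, h=False, s=False, u=False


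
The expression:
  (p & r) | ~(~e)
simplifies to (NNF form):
e | (p & r)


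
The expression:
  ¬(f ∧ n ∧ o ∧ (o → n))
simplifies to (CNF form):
¬f ∨ ¬n ∨ ¬o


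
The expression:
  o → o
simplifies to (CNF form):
True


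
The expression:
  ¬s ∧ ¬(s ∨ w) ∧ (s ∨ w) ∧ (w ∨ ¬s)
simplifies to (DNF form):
False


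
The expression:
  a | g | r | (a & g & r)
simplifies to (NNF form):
a | g | r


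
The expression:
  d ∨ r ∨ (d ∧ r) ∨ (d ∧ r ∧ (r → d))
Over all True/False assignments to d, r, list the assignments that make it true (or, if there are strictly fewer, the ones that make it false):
is false only for:
  d=False, r=False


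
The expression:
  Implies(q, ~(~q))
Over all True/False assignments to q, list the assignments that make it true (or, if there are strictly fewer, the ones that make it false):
is always true.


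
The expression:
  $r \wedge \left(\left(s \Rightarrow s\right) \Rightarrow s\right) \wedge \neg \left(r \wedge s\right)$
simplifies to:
$\text{False}$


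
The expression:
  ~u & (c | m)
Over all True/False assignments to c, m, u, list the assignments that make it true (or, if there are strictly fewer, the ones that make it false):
is true only for:
  c=False, m=True, u=False;
  c=True, m=False, u=False;
  c=True, m=True, u=False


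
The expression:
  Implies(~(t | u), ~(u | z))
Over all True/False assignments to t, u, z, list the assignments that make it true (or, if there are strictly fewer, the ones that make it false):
is false only for:
  t=False, u=False, z=True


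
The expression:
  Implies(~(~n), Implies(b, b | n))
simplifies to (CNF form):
True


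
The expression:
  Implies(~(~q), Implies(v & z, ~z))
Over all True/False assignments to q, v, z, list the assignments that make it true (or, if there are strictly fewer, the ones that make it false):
is false only for:
  q=True, v=True, z=True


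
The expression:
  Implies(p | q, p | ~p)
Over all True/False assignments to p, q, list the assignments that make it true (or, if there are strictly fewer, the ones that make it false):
is always true.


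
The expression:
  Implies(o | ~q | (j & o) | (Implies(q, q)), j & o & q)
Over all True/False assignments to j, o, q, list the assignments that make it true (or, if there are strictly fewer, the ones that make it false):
is true only for:
  j=True, o=True, q=True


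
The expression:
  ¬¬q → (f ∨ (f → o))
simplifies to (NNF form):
True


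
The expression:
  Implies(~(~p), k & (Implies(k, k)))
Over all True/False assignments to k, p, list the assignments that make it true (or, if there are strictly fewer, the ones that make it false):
is false only for:
  k=False, p=True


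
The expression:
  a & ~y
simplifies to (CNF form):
a & ~y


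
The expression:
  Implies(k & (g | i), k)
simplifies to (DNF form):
True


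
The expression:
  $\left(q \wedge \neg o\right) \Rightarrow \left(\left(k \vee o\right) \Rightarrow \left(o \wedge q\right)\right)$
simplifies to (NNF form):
$o \vee \neg k \vee \neg q$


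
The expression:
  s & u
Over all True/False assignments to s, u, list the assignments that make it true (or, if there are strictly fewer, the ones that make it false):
is true only for:
  s=True, u=True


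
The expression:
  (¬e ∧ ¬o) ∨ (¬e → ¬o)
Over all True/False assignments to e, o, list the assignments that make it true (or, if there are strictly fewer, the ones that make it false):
is false only for:
  e=False, o=True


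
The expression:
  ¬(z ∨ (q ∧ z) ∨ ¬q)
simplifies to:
q ∧ ¬z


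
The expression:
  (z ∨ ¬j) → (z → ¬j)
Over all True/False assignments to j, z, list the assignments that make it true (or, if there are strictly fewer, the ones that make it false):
is false only for:
  j=True, z=True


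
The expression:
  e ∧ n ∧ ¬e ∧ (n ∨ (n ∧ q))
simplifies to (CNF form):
False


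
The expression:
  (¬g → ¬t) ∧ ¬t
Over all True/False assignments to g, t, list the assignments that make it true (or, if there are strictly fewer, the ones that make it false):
is true only for:
  g=False, t=False;
  g=True, t=False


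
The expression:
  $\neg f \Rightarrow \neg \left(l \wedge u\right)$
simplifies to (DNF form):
$f \vee \neg l \vee \neg u$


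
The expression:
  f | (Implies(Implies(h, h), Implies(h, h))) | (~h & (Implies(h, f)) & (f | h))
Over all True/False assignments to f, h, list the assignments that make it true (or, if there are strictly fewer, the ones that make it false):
is always true.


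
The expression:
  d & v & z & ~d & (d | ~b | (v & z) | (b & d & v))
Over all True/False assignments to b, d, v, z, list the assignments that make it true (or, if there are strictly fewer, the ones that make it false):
is never true.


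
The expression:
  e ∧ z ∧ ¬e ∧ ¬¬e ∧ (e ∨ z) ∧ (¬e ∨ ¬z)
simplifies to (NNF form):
False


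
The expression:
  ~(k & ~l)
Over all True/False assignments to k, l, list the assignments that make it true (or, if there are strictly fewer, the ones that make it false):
is false only for:
  k=True, l=False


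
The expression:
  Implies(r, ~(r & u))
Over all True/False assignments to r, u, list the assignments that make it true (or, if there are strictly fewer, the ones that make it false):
is false only for:
  r=True, u=True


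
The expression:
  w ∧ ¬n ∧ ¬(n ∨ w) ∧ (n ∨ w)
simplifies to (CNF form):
False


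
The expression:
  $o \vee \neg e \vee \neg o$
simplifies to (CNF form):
$\text{True}$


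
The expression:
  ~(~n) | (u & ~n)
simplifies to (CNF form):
n | u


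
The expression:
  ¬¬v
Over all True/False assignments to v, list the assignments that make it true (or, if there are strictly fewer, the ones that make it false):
is true only for:
  v=True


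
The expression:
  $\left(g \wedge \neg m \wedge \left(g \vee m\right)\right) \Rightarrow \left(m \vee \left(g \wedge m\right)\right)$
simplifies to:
$m \vee \neg g$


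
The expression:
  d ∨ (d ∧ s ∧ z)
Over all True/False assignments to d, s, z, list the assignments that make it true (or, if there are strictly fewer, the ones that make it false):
is true only for:
  d=True, s=False, z=False;
  d=True, s=False, z=True;
  d=True, s=True, z=False;
  d=True, s=True, z=True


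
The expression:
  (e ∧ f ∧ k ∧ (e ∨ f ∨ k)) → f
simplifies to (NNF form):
True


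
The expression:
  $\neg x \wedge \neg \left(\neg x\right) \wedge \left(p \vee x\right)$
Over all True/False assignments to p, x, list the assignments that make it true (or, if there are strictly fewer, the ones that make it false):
is never true.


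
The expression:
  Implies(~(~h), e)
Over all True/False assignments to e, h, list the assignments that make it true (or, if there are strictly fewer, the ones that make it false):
is false only for:
  e=False, h=True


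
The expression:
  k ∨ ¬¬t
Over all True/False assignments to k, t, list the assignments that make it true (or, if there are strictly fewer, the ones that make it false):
is false only for:
  k=False, t=False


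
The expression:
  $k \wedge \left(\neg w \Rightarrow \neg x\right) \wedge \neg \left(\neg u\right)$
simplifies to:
$k \wedge u \wedge \left(w \vee \neg x\right)$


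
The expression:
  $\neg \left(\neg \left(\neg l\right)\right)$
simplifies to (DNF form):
$\neg l$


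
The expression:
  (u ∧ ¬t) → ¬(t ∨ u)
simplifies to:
t ∨ ¬u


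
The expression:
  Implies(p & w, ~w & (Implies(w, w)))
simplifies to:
~p | ~w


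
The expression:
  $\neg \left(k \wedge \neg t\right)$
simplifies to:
$t \vee \neg k$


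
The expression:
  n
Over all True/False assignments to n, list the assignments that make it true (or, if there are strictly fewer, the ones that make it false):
is true only for:
  n=True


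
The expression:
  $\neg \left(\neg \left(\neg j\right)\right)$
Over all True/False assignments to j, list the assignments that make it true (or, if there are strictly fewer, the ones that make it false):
is true only for:
  j=False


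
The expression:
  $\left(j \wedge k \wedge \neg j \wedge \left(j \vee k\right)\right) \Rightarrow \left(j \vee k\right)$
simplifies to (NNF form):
$\text{True}$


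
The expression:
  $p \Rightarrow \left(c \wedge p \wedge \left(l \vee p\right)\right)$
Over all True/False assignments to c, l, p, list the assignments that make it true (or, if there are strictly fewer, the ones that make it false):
is false only for:
  c=False, l=False, p=True;
  c=False, l=True, p=True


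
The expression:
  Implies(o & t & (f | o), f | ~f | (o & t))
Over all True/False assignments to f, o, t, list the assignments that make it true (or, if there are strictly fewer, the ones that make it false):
is always true.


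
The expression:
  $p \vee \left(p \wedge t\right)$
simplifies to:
$p$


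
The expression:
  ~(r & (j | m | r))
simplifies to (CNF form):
~r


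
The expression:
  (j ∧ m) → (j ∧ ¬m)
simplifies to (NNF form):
¬j ∨ ¬m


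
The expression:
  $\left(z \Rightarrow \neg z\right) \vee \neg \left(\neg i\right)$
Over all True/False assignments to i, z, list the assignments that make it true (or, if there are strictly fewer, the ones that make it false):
is false only for:
  i=False, z=True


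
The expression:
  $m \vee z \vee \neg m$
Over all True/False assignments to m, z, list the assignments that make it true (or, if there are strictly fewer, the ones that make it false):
is always true.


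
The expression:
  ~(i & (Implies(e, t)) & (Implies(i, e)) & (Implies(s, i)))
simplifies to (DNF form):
~e | ~i | ~t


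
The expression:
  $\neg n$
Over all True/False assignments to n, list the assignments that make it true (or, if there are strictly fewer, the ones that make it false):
is true only for:
  n=False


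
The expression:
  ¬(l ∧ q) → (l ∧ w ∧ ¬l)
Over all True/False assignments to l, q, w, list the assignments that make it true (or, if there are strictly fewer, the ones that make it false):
is true only for:
  l=True, q=True, w=False;
  l=True, q=True, w=True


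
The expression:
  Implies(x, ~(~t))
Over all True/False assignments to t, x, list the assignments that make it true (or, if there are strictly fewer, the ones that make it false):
is false only for:
  t=False, x=True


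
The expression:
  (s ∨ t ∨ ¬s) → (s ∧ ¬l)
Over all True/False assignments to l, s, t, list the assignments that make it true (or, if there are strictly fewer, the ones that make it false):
is true only for:
  l=False, s=True, t=False;
  l=False, s=True, t=True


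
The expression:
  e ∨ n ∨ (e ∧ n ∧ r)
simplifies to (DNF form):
e ∨ n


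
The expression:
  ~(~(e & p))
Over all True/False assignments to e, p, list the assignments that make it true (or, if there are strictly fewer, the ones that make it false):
is true only for:
  e=True, p=True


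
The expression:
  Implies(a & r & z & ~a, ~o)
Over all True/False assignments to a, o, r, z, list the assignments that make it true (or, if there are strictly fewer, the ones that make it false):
is always true.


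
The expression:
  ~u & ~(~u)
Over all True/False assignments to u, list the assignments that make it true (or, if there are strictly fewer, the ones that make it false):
is never true.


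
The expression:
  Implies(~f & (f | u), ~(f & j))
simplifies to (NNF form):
True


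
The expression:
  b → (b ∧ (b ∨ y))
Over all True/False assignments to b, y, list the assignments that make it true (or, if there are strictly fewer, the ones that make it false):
is always true.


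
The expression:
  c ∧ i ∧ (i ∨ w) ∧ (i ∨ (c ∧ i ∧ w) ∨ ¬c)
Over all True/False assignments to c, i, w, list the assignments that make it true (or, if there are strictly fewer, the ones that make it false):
is true only for:
  c=True, i=True, w=False;
  c=True, i=True, w=True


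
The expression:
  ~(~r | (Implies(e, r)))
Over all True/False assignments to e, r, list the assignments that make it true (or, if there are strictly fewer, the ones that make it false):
is never true.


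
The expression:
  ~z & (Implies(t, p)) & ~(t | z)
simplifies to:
~t & ~z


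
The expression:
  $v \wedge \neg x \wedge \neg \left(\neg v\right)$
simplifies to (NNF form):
$v \wedge \neg x$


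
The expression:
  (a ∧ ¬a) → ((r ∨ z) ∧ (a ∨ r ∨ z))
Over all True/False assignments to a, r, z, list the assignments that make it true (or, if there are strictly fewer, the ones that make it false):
is always true.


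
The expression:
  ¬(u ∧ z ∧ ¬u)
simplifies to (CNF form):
True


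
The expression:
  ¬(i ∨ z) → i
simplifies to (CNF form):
i ∨ z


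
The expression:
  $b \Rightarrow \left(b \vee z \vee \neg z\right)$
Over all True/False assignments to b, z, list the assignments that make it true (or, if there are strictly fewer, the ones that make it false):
is always true.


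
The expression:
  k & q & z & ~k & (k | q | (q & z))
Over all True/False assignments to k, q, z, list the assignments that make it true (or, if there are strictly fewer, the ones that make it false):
is never true.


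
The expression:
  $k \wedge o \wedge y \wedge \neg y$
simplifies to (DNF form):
$\text{False}$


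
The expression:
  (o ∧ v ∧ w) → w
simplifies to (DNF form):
True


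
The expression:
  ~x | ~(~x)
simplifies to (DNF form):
True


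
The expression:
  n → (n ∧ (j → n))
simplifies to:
True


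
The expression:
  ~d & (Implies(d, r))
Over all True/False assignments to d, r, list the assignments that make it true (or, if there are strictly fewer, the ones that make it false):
is true only for:
  d=False, r=False;
  d=False, r=True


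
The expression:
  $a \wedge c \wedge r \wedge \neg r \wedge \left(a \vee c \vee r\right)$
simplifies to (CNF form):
$\text{False}$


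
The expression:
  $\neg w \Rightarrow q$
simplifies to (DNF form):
$q \vee w$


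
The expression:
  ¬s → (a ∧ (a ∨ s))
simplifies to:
a ∨ s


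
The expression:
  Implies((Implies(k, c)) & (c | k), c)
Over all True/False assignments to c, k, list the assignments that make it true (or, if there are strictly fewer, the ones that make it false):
is always true.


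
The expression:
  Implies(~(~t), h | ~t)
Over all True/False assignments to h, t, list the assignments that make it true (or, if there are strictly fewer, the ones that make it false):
is false only for:
  h=False, t=True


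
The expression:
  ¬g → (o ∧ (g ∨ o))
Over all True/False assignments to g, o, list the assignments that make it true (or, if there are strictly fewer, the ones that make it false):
is false only for:
  g=False, o=False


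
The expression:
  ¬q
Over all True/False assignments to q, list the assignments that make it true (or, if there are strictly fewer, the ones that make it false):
is true only for:
  q=False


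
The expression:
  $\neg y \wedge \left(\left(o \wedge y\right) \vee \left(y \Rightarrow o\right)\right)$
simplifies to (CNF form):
$\neg y$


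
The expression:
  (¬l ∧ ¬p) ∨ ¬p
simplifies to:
¬p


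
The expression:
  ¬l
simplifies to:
¬l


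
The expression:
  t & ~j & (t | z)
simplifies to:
t & ~j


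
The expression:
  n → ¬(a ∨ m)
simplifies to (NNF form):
(¬a ∧ ¬m) ∨ ¬n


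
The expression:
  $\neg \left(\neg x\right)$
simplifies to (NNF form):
$x$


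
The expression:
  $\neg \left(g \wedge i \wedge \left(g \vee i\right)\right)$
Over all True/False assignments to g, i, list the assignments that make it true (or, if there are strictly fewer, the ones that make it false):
is false only for:
  g=True, i=True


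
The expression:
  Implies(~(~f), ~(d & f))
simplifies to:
~d | ~f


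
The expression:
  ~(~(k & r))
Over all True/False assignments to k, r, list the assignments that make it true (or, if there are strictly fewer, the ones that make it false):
is true only for:
  k=True, r=True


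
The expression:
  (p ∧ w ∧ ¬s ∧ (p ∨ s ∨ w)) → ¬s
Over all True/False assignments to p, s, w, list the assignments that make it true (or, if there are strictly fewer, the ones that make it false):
is always true.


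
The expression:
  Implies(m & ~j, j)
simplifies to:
j | ~m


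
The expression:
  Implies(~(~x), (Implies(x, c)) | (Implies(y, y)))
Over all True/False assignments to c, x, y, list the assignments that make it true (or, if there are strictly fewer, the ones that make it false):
is always true.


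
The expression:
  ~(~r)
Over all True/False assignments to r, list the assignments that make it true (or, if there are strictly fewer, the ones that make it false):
is true only for:
  r=True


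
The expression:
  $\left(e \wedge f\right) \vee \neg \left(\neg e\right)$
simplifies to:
$e$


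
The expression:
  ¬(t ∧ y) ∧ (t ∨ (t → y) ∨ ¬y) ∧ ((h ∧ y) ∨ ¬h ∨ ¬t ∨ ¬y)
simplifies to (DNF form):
¬t ∨ ¬y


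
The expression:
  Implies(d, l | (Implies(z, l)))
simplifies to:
l | ~d | ~z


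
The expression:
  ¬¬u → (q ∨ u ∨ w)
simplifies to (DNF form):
True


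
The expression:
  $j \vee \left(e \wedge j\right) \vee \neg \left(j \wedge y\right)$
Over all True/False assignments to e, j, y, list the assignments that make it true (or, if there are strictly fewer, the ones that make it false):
is always true.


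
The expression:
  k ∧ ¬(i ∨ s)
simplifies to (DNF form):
k ∧ ¬i ∧ ¬s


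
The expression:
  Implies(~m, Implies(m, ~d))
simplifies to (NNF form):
True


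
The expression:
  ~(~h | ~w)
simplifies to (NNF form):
h & w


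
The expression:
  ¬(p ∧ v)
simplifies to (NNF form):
¬p ∨ ¬v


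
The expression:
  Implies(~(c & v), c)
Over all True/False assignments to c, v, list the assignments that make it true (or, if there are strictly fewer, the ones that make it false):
is true only for:
  c=True, v=False;
  c=True, v=True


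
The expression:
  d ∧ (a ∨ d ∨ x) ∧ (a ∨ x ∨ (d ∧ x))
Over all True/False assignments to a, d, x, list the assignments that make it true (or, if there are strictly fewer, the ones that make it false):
is true only for:
  a=False, d=True, x=True;
  a=True, d=True, x=False;
  a=True, d=True, x=True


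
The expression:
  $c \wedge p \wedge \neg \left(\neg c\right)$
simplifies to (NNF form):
$c \wedge p$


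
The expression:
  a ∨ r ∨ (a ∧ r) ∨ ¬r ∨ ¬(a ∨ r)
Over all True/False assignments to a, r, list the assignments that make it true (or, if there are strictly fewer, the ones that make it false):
is always true.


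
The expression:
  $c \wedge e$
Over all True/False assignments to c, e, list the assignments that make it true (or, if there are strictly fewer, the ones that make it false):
is true only for:
  c=True, e=True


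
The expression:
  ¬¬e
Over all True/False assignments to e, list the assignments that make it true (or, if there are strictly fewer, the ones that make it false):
is true only for:
  e=True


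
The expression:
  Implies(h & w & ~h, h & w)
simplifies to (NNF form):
True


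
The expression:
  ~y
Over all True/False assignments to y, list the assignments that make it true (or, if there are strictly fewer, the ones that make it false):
is true only for:
  y=False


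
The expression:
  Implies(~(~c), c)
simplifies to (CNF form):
True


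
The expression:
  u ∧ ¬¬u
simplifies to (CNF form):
u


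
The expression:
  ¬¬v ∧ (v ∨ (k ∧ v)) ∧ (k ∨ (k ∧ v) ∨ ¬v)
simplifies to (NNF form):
k ∧ v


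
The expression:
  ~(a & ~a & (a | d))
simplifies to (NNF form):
True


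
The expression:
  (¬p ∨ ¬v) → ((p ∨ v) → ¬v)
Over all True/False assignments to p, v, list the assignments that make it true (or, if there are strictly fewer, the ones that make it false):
is false only for:
  p=False, v=True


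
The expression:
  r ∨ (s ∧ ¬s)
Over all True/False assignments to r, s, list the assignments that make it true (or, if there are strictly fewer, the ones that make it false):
is true only for:
  r=True, s=False;
  r=True, s=True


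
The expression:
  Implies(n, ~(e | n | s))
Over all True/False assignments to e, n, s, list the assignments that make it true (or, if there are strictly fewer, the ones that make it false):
is true only for:
  e=False, n=False, s=False;
  e=False, n=False, s=True;
  e=True, n=False, s=False;
  e=True, n=False, s=True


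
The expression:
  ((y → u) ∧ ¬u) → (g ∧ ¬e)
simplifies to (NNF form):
u ∨ y ∨ (g ∧ ¬e)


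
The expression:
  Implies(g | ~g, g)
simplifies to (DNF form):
g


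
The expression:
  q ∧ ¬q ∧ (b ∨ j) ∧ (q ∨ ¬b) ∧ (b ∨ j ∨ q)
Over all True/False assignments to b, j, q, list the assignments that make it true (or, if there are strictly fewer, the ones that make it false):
is never true.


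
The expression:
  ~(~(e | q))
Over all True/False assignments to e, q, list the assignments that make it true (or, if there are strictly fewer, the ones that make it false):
is false only for:
  e=False, q=False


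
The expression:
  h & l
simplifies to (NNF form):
h & l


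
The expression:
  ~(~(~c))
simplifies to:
~c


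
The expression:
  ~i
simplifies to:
~i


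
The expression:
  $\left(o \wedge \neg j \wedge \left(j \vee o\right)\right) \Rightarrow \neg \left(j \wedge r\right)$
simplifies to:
$\text{True}$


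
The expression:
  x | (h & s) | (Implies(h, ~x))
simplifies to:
True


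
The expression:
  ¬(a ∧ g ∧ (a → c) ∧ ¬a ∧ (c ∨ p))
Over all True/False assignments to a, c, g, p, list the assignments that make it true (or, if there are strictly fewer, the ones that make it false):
is always true.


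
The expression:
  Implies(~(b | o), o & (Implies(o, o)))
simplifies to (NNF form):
b | o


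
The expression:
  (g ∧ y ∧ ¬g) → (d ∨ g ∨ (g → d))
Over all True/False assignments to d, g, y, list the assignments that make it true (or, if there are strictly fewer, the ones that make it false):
is always true.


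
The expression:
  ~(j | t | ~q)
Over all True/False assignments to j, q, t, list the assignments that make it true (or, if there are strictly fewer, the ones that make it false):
is true only for:
  j=False, q=True, t=False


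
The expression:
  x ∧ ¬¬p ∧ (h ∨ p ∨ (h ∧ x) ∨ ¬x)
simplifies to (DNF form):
p ∧ x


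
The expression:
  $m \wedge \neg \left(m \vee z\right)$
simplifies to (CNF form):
$\text{False}$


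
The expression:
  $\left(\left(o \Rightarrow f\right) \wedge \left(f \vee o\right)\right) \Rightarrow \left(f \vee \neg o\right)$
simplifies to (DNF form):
$\text{True}$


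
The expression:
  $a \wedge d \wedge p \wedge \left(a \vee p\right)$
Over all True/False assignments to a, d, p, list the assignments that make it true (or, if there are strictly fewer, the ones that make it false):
is true only for:
  a=True, d=True, p=True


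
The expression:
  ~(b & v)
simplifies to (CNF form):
~b | ~v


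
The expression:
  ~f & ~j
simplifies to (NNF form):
~f & ~j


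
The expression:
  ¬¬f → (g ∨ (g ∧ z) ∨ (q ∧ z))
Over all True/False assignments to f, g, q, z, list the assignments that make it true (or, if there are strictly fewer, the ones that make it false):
is false only for:
  f=True, g=False, q=False, z=False;
  f=True, g=False, q=False, z=True;
  f=True, g=False, q=True, z=False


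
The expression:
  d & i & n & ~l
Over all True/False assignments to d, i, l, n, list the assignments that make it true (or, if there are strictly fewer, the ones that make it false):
is true only for:
  d=True, i=True, l=False, n=True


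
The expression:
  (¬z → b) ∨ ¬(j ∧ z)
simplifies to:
True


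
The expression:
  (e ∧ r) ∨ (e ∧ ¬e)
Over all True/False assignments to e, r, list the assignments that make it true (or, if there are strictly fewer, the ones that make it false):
is true only for:
  e=True, r=True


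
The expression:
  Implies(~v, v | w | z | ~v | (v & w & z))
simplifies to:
True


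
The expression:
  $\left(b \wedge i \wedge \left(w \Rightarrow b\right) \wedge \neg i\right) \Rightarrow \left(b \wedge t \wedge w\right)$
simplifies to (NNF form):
$\text{True}$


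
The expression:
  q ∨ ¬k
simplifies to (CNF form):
q ∨ ¬k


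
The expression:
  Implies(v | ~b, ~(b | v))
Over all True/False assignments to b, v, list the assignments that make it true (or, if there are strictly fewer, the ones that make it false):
is true only for:
  b=False, v=False;
  b=True, v=False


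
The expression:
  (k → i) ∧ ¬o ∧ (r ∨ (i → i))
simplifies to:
¬o ∧ (i ∨ ¬k)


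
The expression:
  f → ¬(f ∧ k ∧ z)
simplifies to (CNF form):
¬f ∨ ¬k ∨ ¬z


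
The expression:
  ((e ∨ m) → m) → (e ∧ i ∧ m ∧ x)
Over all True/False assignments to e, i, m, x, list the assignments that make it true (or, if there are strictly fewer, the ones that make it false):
is true only for:
  e=True, i=False, m=False, x=False;
  e=True, i=False, m=False, x=True;
  e=True, i=True, m=False, x=False;
  e=True, i=True, m=False, x=True;
  e=True, i=True, m=True, x=True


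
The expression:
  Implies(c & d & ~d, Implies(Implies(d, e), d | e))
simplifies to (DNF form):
True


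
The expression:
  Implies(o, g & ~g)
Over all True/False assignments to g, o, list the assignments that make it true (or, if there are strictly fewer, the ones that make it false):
is true only for:
  g=False, o=False;
  g=True, o=False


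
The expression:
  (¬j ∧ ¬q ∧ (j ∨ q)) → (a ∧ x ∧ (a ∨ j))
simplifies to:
True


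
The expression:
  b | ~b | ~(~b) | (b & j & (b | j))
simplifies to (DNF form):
True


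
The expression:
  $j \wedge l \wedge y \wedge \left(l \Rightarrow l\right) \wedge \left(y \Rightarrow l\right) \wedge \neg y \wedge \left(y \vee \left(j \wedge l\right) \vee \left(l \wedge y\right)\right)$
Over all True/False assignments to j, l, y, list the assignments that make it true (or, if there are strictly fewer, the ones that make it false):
is never true.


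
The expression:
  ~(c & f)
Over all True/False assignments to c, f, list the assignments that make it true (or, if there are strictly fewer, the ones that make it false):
is false only for:
  c=True, f=True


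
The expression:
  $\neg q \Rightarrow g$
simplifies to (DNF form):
$g \vee q$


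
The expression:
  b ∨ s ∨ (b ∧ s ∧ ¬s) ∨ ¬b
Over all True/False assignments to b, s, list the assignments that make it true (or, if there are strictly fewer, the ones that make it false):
is always true.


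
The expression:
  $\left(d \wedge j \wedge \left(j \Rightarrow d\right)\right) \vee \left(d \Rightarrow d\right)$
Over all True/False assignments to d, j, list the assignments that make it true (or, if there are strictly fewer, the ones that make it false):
is always true.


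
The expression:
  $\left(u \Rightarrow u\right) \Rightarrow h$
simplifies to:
$h$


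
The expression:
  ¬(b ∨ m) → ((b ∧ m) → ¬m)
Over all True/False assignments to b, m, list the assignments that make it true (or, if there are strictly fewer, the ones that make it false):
is always true.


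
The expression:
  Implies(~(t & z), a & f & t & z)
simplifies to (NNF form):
t & z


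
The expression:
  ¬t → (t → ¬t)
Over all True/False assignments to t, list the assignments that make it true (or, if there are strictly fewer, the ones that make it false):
is always true.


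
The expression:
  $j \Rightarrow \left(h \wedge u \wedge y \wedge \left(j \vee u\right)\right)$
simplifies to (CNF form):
$\left(h \vee \neg j\right) \wedge \left(u \vee \neg j\right) \wedge \left(y \vee \neg j\right)$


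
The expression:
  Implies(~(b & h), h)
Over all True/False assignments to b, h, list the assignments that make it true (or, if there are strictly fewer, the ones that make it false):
is true only for:
  b=False, h=True;
  b=True, h=True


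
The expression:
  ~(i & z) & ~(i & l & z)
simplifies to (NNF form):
~i | ~z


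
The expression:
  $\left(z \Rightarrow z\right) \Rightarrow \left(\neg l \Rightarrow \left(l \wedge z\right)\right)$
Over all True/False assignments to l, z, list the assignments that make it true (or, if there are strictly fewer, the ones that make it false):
is true only for:
  l=True, z=False;
  l=True, z=True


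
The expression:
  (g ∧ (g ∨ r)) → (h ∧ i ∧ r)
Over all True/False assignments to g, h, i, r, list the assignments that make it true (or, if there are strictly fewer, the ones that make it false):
is false only for:
  g=True, h=False, i=False, r=False;
  g=True, h=False, i=False, r=True;
  g=True, h=False, i=True, r=False;
  g=True, h=False, i=True, r=True;
  g=True, h=True, i=False, r=False;
  g=True, h=True, i=False, r=True;
  g=True, h=True, i=True, r=False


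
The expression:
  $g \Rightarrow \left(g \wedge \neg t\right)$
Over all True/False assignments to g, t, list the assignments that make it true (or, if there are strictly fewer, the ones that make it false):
is false only for:
  g=True, t=True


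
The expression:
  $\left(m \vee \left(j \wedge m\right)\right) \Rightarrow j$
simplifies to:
$j \vee \neg m$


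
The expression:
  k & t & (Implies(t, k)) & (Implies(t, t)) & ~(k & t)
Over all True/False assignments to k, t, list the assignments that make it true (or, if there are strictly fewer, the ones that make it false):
is never true.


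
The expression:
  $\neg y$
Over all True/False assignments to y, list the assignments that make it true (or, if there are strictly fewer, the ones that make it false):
is true only for:
  y=False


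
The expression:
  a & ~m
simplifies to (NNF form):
a & ~m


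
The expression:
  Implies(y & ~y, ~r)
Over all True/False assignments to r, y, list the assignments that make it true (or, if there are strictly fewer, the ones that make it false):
is always true.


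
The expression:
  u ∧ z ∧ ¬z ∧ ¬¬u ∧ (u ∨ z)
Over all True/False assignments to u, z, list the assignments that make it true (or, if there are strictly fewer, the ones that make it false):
is never true.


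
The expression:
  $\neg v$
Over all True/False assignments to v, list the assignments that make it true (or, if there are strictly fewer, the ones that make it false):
is true only for:
  v=False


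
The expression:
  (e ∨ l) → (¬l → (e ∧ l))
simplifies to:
l ∨ ¬e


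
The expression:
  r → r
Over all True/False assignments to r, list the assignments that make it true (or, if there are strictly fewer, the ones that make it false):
is always true.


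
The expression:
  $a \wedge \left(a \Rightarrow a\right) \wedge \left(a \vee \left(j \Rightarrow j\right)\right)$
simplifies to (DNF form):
$a$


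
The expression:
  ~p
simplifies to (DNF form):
~p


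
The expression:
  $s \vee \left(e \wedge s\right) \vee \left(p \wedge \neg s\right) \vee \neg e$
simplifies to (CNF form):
$p \vee s \vee \neg e$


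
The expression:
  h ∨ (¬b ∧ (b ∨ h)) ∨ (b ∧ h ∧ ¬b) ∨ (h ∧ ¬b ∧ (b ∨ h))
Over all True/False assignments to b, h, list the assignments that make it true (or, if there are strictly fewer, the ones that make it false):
is true only for:
  b=False, h=True;
  b=True, h=True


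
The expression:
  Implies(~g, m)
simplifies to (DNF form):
g | m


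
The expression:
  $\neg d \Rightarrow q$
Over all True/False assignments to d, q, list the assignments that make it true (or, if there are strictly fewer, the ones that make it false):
is false only for:
  d=False, q=False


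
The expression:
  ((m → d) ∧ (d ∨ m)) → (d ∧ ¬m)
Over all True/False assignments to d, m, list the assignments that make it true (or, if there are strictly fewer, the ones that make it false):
is false only for:
  d=True, m=True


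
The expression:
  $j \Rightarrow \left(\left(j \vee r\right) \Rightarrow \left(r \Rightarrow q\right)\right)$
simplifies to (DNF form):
$q \vee \neg j \vee \neg r$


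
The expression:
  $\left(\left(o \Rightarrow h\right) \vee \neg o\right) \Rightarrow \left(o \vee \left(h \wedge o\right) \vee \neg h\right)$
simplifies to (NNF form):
$o \vee \neg h$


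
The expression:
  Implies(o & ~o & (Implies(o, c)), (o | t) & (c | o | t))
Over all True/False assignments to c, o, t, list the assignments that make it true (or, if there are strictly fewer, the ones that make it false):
is always true.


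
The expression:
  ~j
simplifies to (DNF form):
~j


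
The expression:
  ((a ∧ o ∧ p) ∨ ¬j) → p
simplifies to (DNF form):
j ∨ p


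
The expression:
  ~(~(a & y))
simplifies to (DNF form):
a & y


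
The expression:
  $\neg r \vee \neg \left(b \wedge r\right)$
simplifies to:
$\neg b \vee \neg r$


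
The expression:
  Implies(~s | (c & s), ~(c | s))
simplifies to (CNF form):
~c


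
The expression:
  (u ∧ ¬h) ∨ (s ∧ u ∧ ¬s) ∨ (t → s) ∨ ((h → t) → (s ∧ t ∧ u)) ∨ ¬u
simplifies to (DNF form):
s ∨ ¬h ∨ ¬t ∨ ¬u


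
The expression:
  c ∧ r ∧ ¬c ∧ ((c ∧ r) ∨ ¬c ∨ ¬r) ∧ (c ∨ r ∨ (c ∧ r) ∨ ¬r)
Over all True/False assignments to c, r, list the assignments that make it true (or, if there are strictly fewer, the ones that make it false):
is never true.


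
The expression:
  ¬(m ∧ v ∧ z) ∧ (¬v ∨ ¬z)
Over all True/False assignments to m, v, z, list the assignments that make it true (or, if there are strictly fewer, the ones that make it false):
is false only for:
  m=False, v=True, z=True;
  m=True, v=True, z=True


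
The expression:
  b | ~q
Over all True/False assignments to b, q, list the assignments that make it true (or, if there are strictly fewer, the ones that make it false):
is false only for:
  b=False, q=True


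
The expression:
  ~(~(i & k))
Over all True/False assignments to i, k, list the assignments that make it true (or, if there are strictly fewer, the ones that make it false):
is true only for:
  i=True, k=True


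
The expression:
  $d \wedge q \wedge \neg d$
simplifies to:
$\text{False}$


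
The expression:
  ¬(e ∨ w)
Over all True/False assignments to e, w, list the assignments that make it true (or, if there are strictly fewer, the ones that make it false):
is true only for:
  e=False, w=False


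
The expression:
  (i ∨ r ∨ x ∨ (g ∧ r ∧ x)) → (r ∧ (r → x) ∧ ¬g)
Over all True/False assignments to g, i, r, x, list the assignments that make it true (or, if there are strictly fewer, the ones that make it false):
is true only for:
  g=False, i=False, r=False, x=False;
  g=False, i=False, r=True, x=True;
  g=False, i=True, r=True, x=True;
  g=True, i=False, r=False, x=False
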